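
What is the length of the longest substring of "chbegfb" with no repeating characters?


Input: "chbegfb"
Sliding window (track last position of each char):
  Position 0 ('c'): window [0,0] length 1 -- new best
  Position 1 ('h'): window [0,1] length 2 -- new best
  Position 2 ('b'): window [0,2] length 3 -- new best
  Position 3 ('e'): window [0,3] length 4 -- new best
  Position 4 ('g'): window [0,4] length 5 -- new best
  Position 5 ('f'): window [0,5] length 6 -- new best
  Position 6 ('b'): repeat (last at 2), move window start to 3
  Position 6 ('b'): window [3,6] length 4
Longest substring with no repeats: "chbegf" with length 6

6


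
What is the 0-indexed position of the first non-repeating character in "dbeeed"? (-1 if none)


Input: dbeeed
Character frequencies:
  'b': 1
  'd': 2
  'e': 3
Scanning left to right for freq == 1:
  Position 0 ('d'): freq=2, skip
  Position 1 ('b'): unique! => answer = 1

1


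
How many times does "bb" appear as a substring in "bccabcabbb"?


Searching for "bb" in "bccabcabbb"
Scanning each position:
  Position 0: "bc" => no
  Position 1: "cc" => no
  Position 2: "ca" => no
  Position 3: "ab" => no
  Position 4: "bc" => no
  Position 5: "ca" => no
  Position 6: "ab" => no
  Position 7: "bb" => MATCH
  Position 8: "bb" => MATCH
Total occurrences: 2

2


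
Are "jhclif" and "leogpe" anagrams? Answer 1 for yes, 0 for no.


Strings: "jhclif", "leogpe"
Sorted first:  cfhijl
Sorted second: eeglop
Differ at position 0: 'c' vs 'e' => not anagrams

0


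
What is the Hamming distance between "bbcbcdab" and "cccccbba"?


Comparing "bbcbcdab" and "cccccbba" position by position:
  Position 0: 'b' vs 'c' => differ
  Position 1: 'b' vs 'c' => differ
  Position 2: 'c' vs 'c' => same
  Position 3: 'b' vs 'c' => differ
  Position 4: 'c' vs 'c' => same
  Position 5: 'd' vs 'b' => differ
  Position 6: 'a' vs 'b' => differ
  Position 7: 'b' vs 'a' => differ
Total differences (Hamming distance): 6

6


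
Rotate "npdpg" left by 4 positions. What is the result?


Input: "npdpg", rotate left by 4
First 4 characters: "npdp"
Remaining characters: "g"
Concatenate remaining + first: "g" + "npdp" = "gnpdp"

gnpdp


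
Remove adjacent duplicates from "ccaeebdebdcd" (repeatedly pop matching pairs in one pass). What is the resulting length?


Input: ccaeebdebdcd
Stack-based adjacent duplicate removal:
  Read 'c': push. Stack: c
  Read 'c': matches stack top 'c' => pop. Stack: (empty)
  Read 'a': push. Stack: a
  Read 'e': push. Stack: ae
  Read 'e': matches stack top 'e' => pop. Stack: a
  Read 'b': push. Stack: ab
  Read 'd': push. Stack: abd
  Read 'e': push. Stack: abde
  Read 'b': push. Stack: abdeb
  Read 'd': push. Stack: abdebd
  Read 'c': push. Stack: abdebdc
  Read 'd': push. Stack: abdebdcd
Final stack: "abdebdcd" (length 8)

8


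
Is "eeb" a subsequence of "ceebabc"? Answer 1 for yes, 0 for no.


Check if "eeb" is a subsequence of "ceebabc"
Greedy scan:
  Position 0 ('c'): no match needed
  Position 1 ('e'): matches sub[0] = 'e'
  Position 2 ('e'): matches sub[1] = 'e'
  Position 3 ('b'): matches sub[2] = 'b'
  Position 4 ('a'): no match needed
  Position 5 ('b'): no match needed
  Position 6 ('c'): no match needed
All 3 characters matched => is a subsequence

1


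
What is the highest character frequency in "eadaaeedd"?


Input: eadaaeedd
Character counts:
  'a': 3
  'd': 3
  'e': 3
Maximum frequency: 3

3


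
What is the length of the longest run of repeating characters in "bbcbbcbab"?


Input: "bbcbbcbab"
Scanning for longest run:
  Position 1 ('b'): continues run of 'b', length=2
  Position 2 ('c'): new char, reset run to 1
  Position 3 ('b'): new char, reset run to 1
  Position 4 ('b'): continues run of 'b', length=2
  Position 5 ('c'): new char, reset run to 1
  Position 6 ('b'): new char, reset run to 1
  Position 7 ('a'): new char, reset run to 1
  Position 8 ('b'): new char, reset run to 1
Longest run: 'b' with length 2

2


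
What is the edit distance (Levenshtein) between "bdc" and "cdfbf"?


Computing edit distance: "bdc" -> "cdfbf"
DP table:
           c    d    f    b    f
      0    1    2    3    4    5
  b   1    1    2    3    3    4
  d   2    2    1    2    3    4
  c   3    2    2    2    3    4
Edit distance = dp[3][5] = 4

4


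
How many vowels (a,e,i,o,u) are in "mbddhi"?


Input: mbddhi
Checking each character:
  'm' at position 0: consonant
  'b' at position 1: consonant
  'd' at position 2: consonant
  'd' at position 3: consonant
  'h' at position 4: consonant
  'i' at position 5: vowel (running total: 1)
Total vowels: 1

1


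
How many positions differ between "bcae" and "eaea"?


Comparing "bcae" and "eaea" position by position:
  Position 0: 'b' vs 'e' => DIFFER
  Position 1: 'c' vs 'a' => DIFFER
  Position 2: 'a' vs 'e' => DIFFER
  Position 3: 'e' vs 'a' => DIFFER
Positions that differ: 4

4


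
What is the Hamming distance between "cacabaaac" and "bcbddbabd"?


Comparing "cacabaaac" and "bcbddbabd" position by position:
  Position 0: 'c' vs 'b' => differ
  Position 1: 'a' vs 'c' => differ
  Position 2: 'c' vs 'b' => differ
  Position 3: 'a' vs 'd' => differ
  Position 4: 'b' vs 'd' => differ
  Position 5: 'a' vs 'b' => differ
  Position 6: 'a' vs 'a' => same
  Position 7: 'a' vs 'b' => differ
  Position 8: 'c' vs 'd' => differ
Total differences (Hamming distance): 8

8


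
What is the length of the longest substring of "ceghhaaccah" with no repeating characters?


Input: "ceghhaaccah"
Sliding window (track last position of each char):
  Position 0 ('c'): window [0,0] length 1 -- new best
  Position 1 ('e'): window [0,1] length 2 -- new best
  Position 2 ('g'): window [0,2] length 3 -- new best
  Position 3 ('h'): window [0,3] length 4 -- new best
  Position 4 ('h'): repeat (last at 3), move window start to 4
  Position 4 ('h'): window [4,4] length 1
  Position 5 ('a'): window [4,5] length 2
  Position 6 ('a'): repeat (last at 5), move window start to 6
  Position 6 ('a'): window [6,6] length 1
  Position 7 ('c'): window [6,7] length 2
  Position 8 ('c'): repeat (last at 7), move window start to 8
  Position 8 ('c'): window [8,8] length 1
  Position 9 ('a'): window [8,9] length 2
  Position 10 ('h'): window [8,10] length 3
Longest substring with no repeats: "cegh" with length 4

4


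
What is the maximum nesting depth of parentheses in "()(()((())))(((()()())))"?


Input: "()(()((())))(((()()())))"
Tracking depth:
  Position 0 '(': depth becomes 1
  Position 1 ')': depth becomes 0
  Position 2 '(': depth becomes 1
  Position 3 '(': depth becomes 2
  Position 4 ')': depth becomes 1
  Position 5 '(': depth becomes 2
  Position 6 '(': depth becomes 3
  Position 7 '(': depth becomes 4
  Position 8 ')': depth becomes 3
  Position 9 ')': depth becomes 2
  Position 10 ')': depth becomes 1
  Position 11 ')': depth becomes 0
  Position 12 '(': depth becomes 1
  Position 13 '(': depth becomes 2
  Position 14 '(': depth becomes 3
  Position 15 '(': depth becomes 4
  Position 16 ')': depth becomes 3
  Position 17 '(': depth becomes 4
  Position 18 ')': depth becomes 3
  Position 19 '(': depth becomes 4
  Position 20 ')': depth becomes 3
  Position 21 ')': depth becomes 2
  Position 22 ')': depth becomes 1
  Position 23 ')': depth becomes 0
Maximum depth reached: 4

4


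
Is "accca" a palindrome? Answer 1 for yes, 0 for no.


Input: accca
Reversed: accca
  Compare pos 0 ('a') with pos 4 ('a'): match
  Compare pos 1 ('c') with pos 3 ('c'): match
Result: palindrome

1


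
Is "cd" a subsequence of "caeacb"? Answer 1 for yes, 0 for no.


Check if "cd" is a subsequence of "caeacb"
Greedy scan:
  Position 0 ('c'): matches sub[0] = 'c'
  Position 1 ('a'): no match needed
  Position 2 ('e'): no match needed
  Position 3 ('a'): no match needed
  Position 4 ('c'): no match needed
  Position 5 ('b'): no match needed
Only matched 1/2 characters => not a subsequence

0


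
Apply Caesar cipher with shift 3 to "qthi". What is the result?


Caesar cipher: shift "qthi" by 3
  'q' (pos 16) + 3 = pos 19 = 't'
  't' (pos 19) + 3 = pos 22 = 'w'
  'h' (pos 7) + 3 = pos 10 = 'k'
  'i' (pos 8) + 3 = pos 11 = 'l'
Result: twkl

twkl


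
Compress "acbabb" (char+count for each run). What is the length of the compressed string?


Input: acbabb
Runs:
  'a' x 1 => "a1"
  'c' x 1 => "c1"
  'b' x 1 => "b1"
  'a' x 1 => "a1"
  'b' x 2 => "b2"
Compressed: "a1c1b1a1b2"
Compressed length: 10

10


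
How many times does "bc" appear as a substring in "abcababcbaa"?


Searching for "bc" in "abcababcbaa"
Scanning each position:
  Position 0: "ab" => no
  Position 1: "bc" => MATCH
  Position 2: "ca" => no
  Position 3: "ab" => no
  Position 4: "ba" => no
  Position 5: "ab" => no
  Position 6: "bc" => MATCH
  Position 7: "cb" => no
  Position 8: "ba" => no
  Position 9: "aa" => no
Total occurrences: 2

2


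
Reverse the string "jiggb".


Input: jiggb
Reading characters right to left:
  Position 4: 'b'
  Position 3: 'g'
  Position 2: 'g'
  Position 1: 'i'
  Position 0: 'j'
Reversed: bggij

bggij


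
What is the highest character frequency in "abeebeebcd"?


Input: abeebeebcd
Character counts:
  'a': 1
  'b': 3
  'c': 1
  'd': 1
  'e': 4
Maximum frequency: 4

4


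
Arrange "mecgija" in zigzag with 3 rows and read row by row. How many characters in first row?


Zigzag "mecgija" into 3 rows:
Placing characters:
  'm' => row 0
  'e' => row 1
  'c' => row 2
  'g' => row 1
  'i' => row 0
  'j' => row 1
  'a' => row 2
Rows:
  Row 0: "mi"
  Row 1: "egj"
  Row 2: "ca"
First row length: 2

2


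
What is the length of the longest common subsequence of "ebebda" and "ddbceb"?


LCS of "ebebda" and "ddbceb"
DP table:
           d    d    b    c    e    b
      0    0    0    0    0    0    0
  e   0    0    0    0    0    1    1
  b   0    0    0    1    1    1    2
  e   0    0    0    1    1    2    2
  b   0    0    0    1    1    2    3
  d   0    1    1    1    1    2    3
  a   0    1    1    1    1    2    3
LCS length = dp[6][6] = 3

3


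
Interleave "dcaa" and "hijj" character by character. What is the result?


Interleaving "dcaa" and "hijj":
  Position 0: 'd' from first, 'h' from second => "dh"
  Position 1: 'c' from first, 'i' from second => "ci"
  Position 2: 'a' from first, 'j' from second => "aj"
  Position 3: 'a' from first, 'j' from second => "aj"
Result: dhciajaj

dhciajaj


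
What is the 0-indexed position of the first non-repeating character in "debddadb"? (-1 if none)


Input: debddadb
Character frequencies:
  'a': 1
  'b': 2
  'd': 4
  'e': 1
Scanning left to right for freq == 1:
  Position 0 ('d'): freq=4, skip
  Position 1 ('e'): unique! => answer = 1

1


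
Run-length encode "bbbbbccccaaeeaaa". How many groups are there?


Input: bbbbbccccaaeeaaa
Scanning for consecutive runs:
  Group 1: 'b' x 5 (positions 0-4)
  Group 2: 'c' x 4 (positions 5-8)
  Group 3: 'a' x 2 (positions 9-10)
  Group 4: 'e' x 2 (positions 11-12)
  Group 5: 'a' x 3 (positions 13-15)
Total groups: 5

5


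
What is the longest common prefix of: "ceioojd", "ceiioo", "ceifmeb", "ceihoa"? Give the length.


Words: ceioojd, ceiioo, ceifmeb, ceihoa
  Position 0: all 'c' => match
  Position 1: all 'e' => match
  Position 2: all 'i' => match
  Position 3: ('o', 'i', 'f', 'h') => mismatch, stop
LCP = "cei" (length 3)

3


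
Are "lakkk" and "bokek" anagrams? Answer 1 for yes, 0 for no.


Strings: "lakkk", "bokek"
Sorted first:  akkkl
Sorted second: bekko
Differ at position 0: 'a' vs 'b' => not anagrams

0


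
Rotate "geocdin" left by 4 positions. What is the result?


Input: "geocdin", rotate left by 4
First 4 characters: "geoc"
Remaining characters: "din"
Concatenate remaining + first: "din" + "geoc" = "dingeoc"

dingeoc


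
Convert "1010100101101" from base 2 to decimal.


Input: "1010100101101" in base 2
Positional expansion:
  Digit '1' (value 1) x 2^12 = 4096
  Digit '0' (value 0) x 2^11 = 0
  Digit '1' (value 1) x 2^10 = 1024
  Digit '0' (value 0) x 2^9 = 0
  Digit '1' (value 1) x 2^8 = 256
  Digit '0' (value 0) x 2^7 = 0
  Digit '0' (value 0) x 2^6 = 0
  Digit '1' (value 1) x 2^5 = 32
  Digit '0' (value 0) x 2^4 = 0
  Digit '1' (value 1) x 2^3 = 8
  Digit '1' (value 1) x 2^2 = 4
  Digit '0' (value 0) x 2^1 = 0
  Digit '1' (value 1) x 2^0 = 1
Sum = 5421

5421


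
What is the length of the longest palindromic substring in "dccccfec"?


Input: "dccccfec"
Checking substrings for palindromes:
  [1:5] "cccc" (len 4) => palindrome
  [1:4] "ccc" (len 3) => palindrome
  [2:5] "ccc" (len 3) => palindrome
  [1:3] "cc" (len 2) => palindrome
  [2:4] "cc" (len 2) => palindrome
  [3:5] "cc" (len 2) => palindrome
Longest palindromic substring: "cccc" with length 4

4


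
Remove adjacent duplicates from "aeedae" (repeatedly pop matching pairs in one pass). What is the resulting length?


Input: aeedae
Stack-based adjacent duplicate removal:
  Read 'a': push. Stack: a
  Read 'e': push. Stack: ae
  Read 'e': matches stack top 'e' => pop. Stack: a
  Read 'd': push. Stack: ad
  Read 'a': push. Stack: ada
  Read 'e': push. Stack: adae
Final stack: "adae" (length 4)

4


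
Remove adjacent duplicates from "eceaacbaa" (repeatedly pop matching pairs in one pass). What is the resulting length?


Input: eceaacbaa
Stack-based adjacent duplicate removal:
  Read 'e': push. Stack: e
  Read 'c': push. Stack: ec
  Read 'e': push. Stack: ece
  Read 'a': push. Stack: ecea
  Read 'a': matches stack top 'a' => pop. Stack: ece
  Read 'c': push. Stack: ecec
  Read 'b': push. Stack: ececb
  Read 'a': push. Stack: ececba
  Read 'a': matches stack top 'a' => pop. Stack: ececb
Final stack: "ececb" (length 5)

5


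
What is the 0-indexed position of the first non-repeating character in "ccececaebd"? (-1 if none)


Input: ccececaebd
Character frequencies:
  'a': 1
  'b': 1
  'c': 4
  'd': 1
  'e': 3
Scanning left to right for freq == 1:
  Position 0 ('c'): freq=4, skip
  Position 1 ('c'): freq=4, skip
  Position 2 ('e'): freq=3, skip
  Position 3 ('c'): freq=4, skip
  Position 4 ('e'): freq=3, skip
  Position 5 ('c'): freq=4, skip
  Position 6 ('a'): unique! => answer = 6

6


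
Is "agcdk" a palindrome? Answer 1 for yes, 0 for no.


Input: agcdk
Reversed: kdcga
  Compare pos 0 ('a') with pos 4 ('k'): MISMATCH
  Compare pos 1 ('g') with pos 3 ('d'): MISMATCH
Result: not a palindrome

0


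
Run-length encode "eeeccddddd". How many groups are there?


Input: eeeccddddd
Scanning for consecutive runs:
  Group 1: 'e' x 3 (positions 0-2)
  Group 2: 'c' x 2 (positions 3-4)
  Group 3: 'd' x 5 (positions 5-9)
Total groups: 3

3


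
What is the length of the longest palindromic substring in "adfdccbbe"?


Input: "adfdccbbe"
Checking substrings for palindromes:
  [1:4] "dfd" (len 3) => palindrome
  [4:6] "cc" (len 2) => palindrome
  [6:8] "bb" (len 2) => palindrome
Longest palindromic substring: "dfd" with length 3

3


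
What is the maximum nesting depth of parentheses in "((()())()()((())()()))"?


Input: "((()())()()((())()()))"
Tracking depth:
  Position 0 '(': depth becomes 1
  Position 1 '(': depth becomes 2
  Position 2 '(': depth becomes 3
  Position 3 ')': depth becomes 2
  Position 4 '(': depth becomes 3
  Position 5 ')': depth becomes 2
  Position 6 ')': depth becomes 1
  Position 7 '(': depth becomes 2
  Position 8 ')': depth becomes 1
  Position 9 '(': depth becomes 2
  Position 10 ')': depth becomes 1
  Position 11 '(': depth becomes 2
  Position 12 '(': depth becomes 3
  Position 13 '(': depth becomes 4
  Position 14 ')': depth becomes 3
  Position 15 ')': depth becomes 2
  Position 16 '(': depth becomes 3
  Position 17 ')': depth becomes 2
  Position 18 '(': depth becomes 3
  Position 19 ')': depth becomes 2
  Position 20 ')': depth becomes 1
  Position 21 ')': depth becomes 0
Maximum depth reached: 4

4


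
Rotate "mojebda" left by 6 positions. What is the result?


Input: "mojebda", rotate left by 6
First 6 characters: "mojebd"
Remaining characters: "a"
Concatenate remaining + first: "a" + "mojebd" = "amojebd"

amojebd


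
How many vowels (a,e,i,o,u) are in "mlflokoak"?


Input: mlflokoak
Checking each character:
  'm' at position 0: consonant
  'l' at position 1: consonant
  'f' at position 2: consonant
  'l' at position 3: consonant
  'o' at position 4: vowel (running total: 1)
  'k' at position 5: consonant
  'o' at position 6: vowel (running total: 2)
  'a' at position 7: vowel (running total: 3)
  'k' at position 8: consonant
Total vowels: 3

3


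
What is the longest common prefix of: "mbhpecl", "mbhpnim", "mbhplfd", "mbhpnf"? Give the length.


Words: mbhpecl, mbhpnim, mbhplfd, mbhpnf
  Position 0: all 'm' => match
  Position 1: all 'b' => match
  Position 2: all 'h' => match
  Position 3: all 'p' => match
  Position 4: ('e', 'n', 'l', 'n') => mismatch, stop
LCP = "mbhp" (length 4)

4


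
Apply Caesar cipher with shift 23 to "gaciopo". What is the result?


Caesar cipher: shift "gaciopo" by 23
  'g' (pos 6) + 23 = pos 3 = 'd'
  'a' (pos 0) + 23 = pos 23 = 'x'
  'c' (pos 2) + 23 = pos 25 = 'z'
  'i' (pos 8) + 23 = pos 5 = 'f'
  'o' (pos 14) + 23 = pos 11 = 'l'
  'p' (pos 15) + 23 = pos 12 = 'm'
  'o' (pos 14) + 23 = pos 11 = 'l'
Result: dxzflml

dxzflml


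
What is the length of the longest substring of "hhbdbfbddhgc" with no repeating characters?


Input: "hhbdbfbddhgc"
Sliding window (track last position of each char):
  Position 0 ('h'): window [0,0] length 1 -- new best
  Position 1 ('h'): repeat (last at 0), move window start to 1
  Position 1 ('h'): window [1,1] length 1
  Position 2 ('b'): window [1,2] length 2 -- new best
  Position 3 ('d'): window [1,3] length 3 -- new best
  Position 4 ('b'): repeat (last at 2), move window start to 3
  Position 4 ('b'): window [3,4] length 2
  Position 5 ('f'): window [3,5] length 3
  Position 6 ('b'): repeat (last at 4), move window start to 5
  Position 6 ('b'): window [5,6] length 2
  Position 7 ('d'): window [5,7] length 3
  Position 8 ('d'): repeat (last at 7), move window start to 8
  Position 8 ('d'): window [8,8] length 1
  Position 9 ('h'): window [8,9] length 2
  Position 10 ('g'): window [8,10] length 3
  Position 11 ('c'): window [8,11] length 4 -- new best
Longest substring with no repeats: "dhgc" with length 4

4


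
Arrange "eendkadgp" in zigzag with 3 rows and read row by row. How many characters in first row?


Zigzag "eendkadgp" into 3 rows:
Placing characters:
  'e' => row 0
  'e' => row 1
  'n' => row 2
  'd' => row 1
  'k' => row 0
  'a' => row 1
  'd' => row 2
  'g' => row 1
  'p' => row 0
Rows:
  Row 0: "ekp"
  Row 1: "edag"
  Row 2: "nd"
First row length: 3

3


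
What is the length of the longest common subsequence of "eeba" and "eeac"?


LCS of "eeba" and "eeac"
DP table:
           e    e    a    c
      0    0    0    0    0
  e   0    1    1    1    1
  e   0    1    2    2    2
  b   0    1    2    2    2
  a   0    1    2    3    3
LCS length = dp[4][4] = 3

3


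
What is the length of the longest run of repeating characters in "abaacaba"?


Input: "abaacaba"
Scanning for longest run:
  Position 1 ('b'): new char, reset run to 1
  Position 2 ('a'): new char, reset run to 1
  Position 3 ('a'): continues run of 'a', length=2
  Position 4 ('c'): new char, reset run to 1
  Position 5 ('a'): new char, reset run to 1
  Position 6 ('b'): new char, reset run to 1
  Position 7 ('a'): new char, reset run to 1
Longest run: 'a' with length 2

2


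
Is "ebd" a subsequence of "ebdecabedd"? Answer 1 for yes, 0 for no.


Check if "ebd" is a subsequence of "ebdecabedd"
Greedy scan:
  Position 0 ('e'): matches sub[0] = 'e'
  Position 1 ('b'): matches sub[1] = 'b'
  Position 2 ('d'): matches sub[2] = 'd'
  Position 3 ('e'): no match needed
  Position 4 ('c'): no match needed
  Position 5 ('a'): no match needed
  Position 6 ('b'): no match needed
  Position 7 ('e'): no match needed
  Position 8 ('d'): no match needed
  Position 9 ('d'): no match needed
All 3 characters matched => is a subsequence

1


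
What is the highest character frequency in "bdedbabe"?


Input: bdedbabe
Character counts:
  'a': 1
  'b': 3
  'd': 2
  'e': 2
Maximum frequency: 3

3


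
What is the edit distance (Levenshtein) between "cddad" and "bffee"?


Computing edit distance: "cddad" -> "bffee"
DP table:
           b    f    f    e    e
      0    1    2    3    4    5
  c   1    1    2    3    4    5
  d   2    2    2    3    4    5
  d   3    3    3    3    4    5
  a   4    4    4    4    4    5
  d   5    5    5    5    5    5
Edit distance = dp[5][5] = 5

5


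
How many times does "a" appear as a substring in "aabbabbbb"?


Searching for "a" in "aabbabbbb"
Scanning each position:
  Position 0: "a" => MATCH
  Position 1: "a" => MATCH
  Position 2: "b" => no
  Position 3: "b" => no
  Position 4: "a" => MATCH
  Position 5: "b" => no
  Position 6: "b" => no
  Position 7: "b" => no
  Position 8: "b" => no
Total occurrences: 3

3


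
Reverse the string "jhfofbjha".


Input: jhfofbjha
Reading characters right to left:
  Position 8: 'a'
  Position 7: 'h'
  Position 6: 'j'
  Position 5: 'b'
  Position 4: 'f'
  Position 3: 'o'
  Position 2: 'f'
  Position 1: 'h'
  Position 0: 'j'
Reversed: ahjbfofhj

ahjbfofhj


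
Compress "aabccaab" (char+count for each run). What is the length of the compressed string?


Input: aabccaab
Runs:
  'a' x 2 => "a2"
  'b' x 1 => "b1"
  'c' x 2 => "c2"
  'a' x 2 => "a2"
  'b' x 1 => "b1"
Compressed: "a2b1c2a2b1"
Compressed length: 10

10


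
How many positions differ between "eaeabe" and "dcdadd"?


Comparing "eaeabe" and "dcdadd" position by position:
  Position 0: 'e' vs 'd' => DIFFER
  Position 1: 'a' vs 'c' => DIFFER
  Position 2: 'e' vs 'd' => DIFFER
  Position 3: 'a' vs 'a' => same
  Position 4: 'b' vs 'd' => DIFFER
  Position 5: 'e' vs 'd' => DIFFER
Positions that differ: 5

5


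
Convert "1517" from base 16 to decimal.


Input: "1517" in base 16
Positional expansion:
  Digit '1' (value 1) x 16^3 = 4096
  Digit '5' (value 5) x 16^2 = 1280
  Digit '1' (value 1) x 16^1 = 16
  Digit '7' (value 7) x 16^0 = 7
Sum = 5399

5399


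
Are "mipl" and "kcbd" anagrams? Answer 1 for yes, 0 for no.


Strings: "mipl", "kcbd"
Sorted first:  ilmp
Sorted second: bcdk
Differ at position 0: 'i' vs 'b' => not anagrams

0


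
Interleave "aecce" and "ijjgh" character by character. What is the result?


Interleaving "aecce" and "ijjgh":
  Position 0: 'a' from first, 'i' from second => "ai"
  Position 1: 'e' from first, 'j' from second => "ej"
  Position 2: 'c' from first, 'j' from second => "cj"
  Position 3: 'c' from first, 'g' from second => "cg"
  Position 4: 'e' from first, 'h' from second => "eh"
Result: aiejcjcgeh

aiejcjcgeh


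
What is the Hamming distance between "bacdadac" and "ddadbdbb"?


Comparing "bacdadac" and "ddadbdbb" position by position:
  Position 0: 'b' vs 'd' => differ
  Position 1: 'a' vs 'd' => differ
  Position 2: 'c' vs 'a' => differ
  Position 3: 'd' vs 'd' => same
  Position 4: 'a' vs 'b' => differ
  Position 5: 'd' vs 'd' => same
  Position 6: 'a' vs 'b' => differ
  Position 7: 'c' vs 'b' => differ
Total differences (Hamming distance): 6

6


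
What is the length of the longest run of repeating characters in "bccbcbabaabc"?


Input: "bccbcbabaabc"
Scanning for longest run:
  Position 1 ('c'): new char, reset run to 1
  Position 2 ('c'): continues run of 'c', length=2
  Position 3 ('b'): new char, reset run to 1
  Position 4 ('c'): new char, reset run to 1
  Position 5 ('b'): new char, reset run to 1
  Position 6 ('a'): new char, reset run to 1
  Position 7 ('b'): new char, reset run to 1
  Position 8 ('a'): new char, reset run to 1
  Position 9 ('a'): continues run of 'a', length=2
  Position 10 ('b'): new char, reset run to 1
  Position 11 ('c'): new char, reset run to 1
Longest run: 'c' with length 2

2


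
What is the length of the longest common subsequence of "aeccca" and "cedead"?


LCS of "aeccca" and "cedead"
DP table:
           c    e    d    e    a    d
      0    0    0    0    0    0    0
  a   0    0    0    0    0    1    1
  e   0    0    1    1    1    1    1
  c   0    1    1    1    1    1    1
  c   0    1    1    1    1    1    1
  c   0    1    1    1    1    1    1
  a   0    1    1    1    1    2    2
LCS length = dp[6][6] = 2

2


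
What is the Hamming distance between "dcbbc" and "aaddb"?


Comparing "dcbbc" and "aaddb" position by position:
  Position 0: 'd' vs 'a' => differ
  Position 1: 'c' vs 'a' => differ
  Position 2: 'b' vs 'd' => differ
  Position 3: 'b' vs 'd' => differ
  Position 4: 'c' vs 'b' => differ
Total differences (Hamming distance): 5

5


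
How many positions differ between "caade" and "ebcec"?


Comparing "caade" and "ebcec" position by position:
  Position 0: 'c' vs 'e' => DIFFER
  Position 1: 'a' vs 'b' => DIFFER
  Position 2: 'a' vs 'c' => DIFFER
  Position 3: 'd' vs 'e' => DIFFER
  Position 4: 'e' vs 'c' => DIFFER
Positions that differ: 5

5


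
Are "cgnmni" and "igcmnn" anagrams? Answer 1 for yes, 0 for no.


Strings: "cgnmni", "igcmnn"
Sorted first:  cgimnn
Sorted second: cgimnn
Sorted forms match => anagrams

1


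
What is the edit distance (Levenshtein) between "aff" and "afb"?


Computing edit distance: "aff" -> "afb"
DP table:
           a    f    b
      0    1    2    3
  a   1    0    1    2
  f   2    1    0    1
  f   3    2    1    1
Edit distance = dp[3][3] = 1

1


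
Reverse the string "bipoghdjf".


Input: bipoghdjf
Reading characters right to left:
  Position 8: 'f'
  Position 7: 'j'
  Position 6: 'd'
  Position 5: 'h'
  Position 4: 'g'
  Position 3: 'o'
  Position 2: 'p'
  Position 1: 'i'
  Position 0: 'b'
Reversed: fjdhgopib

fjdhgopib


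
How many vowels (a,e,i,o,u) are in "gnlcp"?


Input: gnlcp
Checking each character:
  'g' at position 0: consonant
  'n' at position 1: consonant
  'l' at position 2: consonant
  'c' at position 3: consonant
  'p' at position 4: consonant
Total vowels: 0

0


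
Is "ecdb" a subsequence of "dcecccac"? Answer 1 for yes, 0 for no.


Check if "ecdb" is a subsequence of "dcecccac"
Greedy scan:
  Position 0 ('d'): no match needed
  Position 1 ('c'): no match needed
  Position 2 ('e'): matches sub[0] = 'e'
  Position 3 ('c'): matches sub[1] = 'c'
  Position 4 ('c'): no match needed
  Position 5 ('c'): no match needed
  Position 6 ('a'): no match needed
  Position 7 ('c'): no match needed
Only matched 2/4 characters => not a subsequence

0


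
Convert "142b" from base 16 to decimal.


Input: "142b" in base 16
Positional expansion:
  Digit '1' (value 1) x 16^3 = 4096
  Digit '4' (value 4) x 16^2 = 1024
  Digit '2' (value 2) x 16^1 = 32
  Digit 'b' (value 11) x 16^0 = 11
Sum = 5163

5163


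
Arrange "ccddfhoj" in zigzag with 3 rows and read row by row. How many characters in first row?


Zigzag "ccddfhoj" into 3 rows:
Placing characters:
  'c' => row 0
  'c' => row 1
  'd' => row 2
  'd' => row 1
  'f' => row 0
  'h' => row 1
  'o' => row 2
  'j' => row 1
Rows:
  Row 0: "cf"
  Row 1: "cdhj"
  Row 2: "do"
First row length: 2

2


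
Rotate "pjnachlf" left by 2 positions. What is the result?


Input: "pjnachlf", rotate left by 2
First 2 characters: "pj"
Remaining characters: "nachlf"
Concatenate remaining + first: "nachlf" + "pj" = "nachlfpj"

nachlfpj


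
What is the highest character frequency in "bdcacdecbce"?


Input: bdcacdecbce
Character counts:
  'a': 1
  'b': 2
  'c': 4
  'd': 2
  'e': 2
Maximum frequency: 4

4


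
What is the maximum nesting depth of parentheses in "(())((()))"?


Input: "(())((()))"
Tracking depth:
  Position 0 '(': depth becomes 1
  Position 1 '(': depth becomes 2
  Position 2 ')': depth becomes 1
  Position 3 ')': depth becomes 0
  Position 4 '(': depth becomes 1
  Position 5 '(': depth becomes 2
  Position 6 '(': depth becomes 3
  Position 7 ')': depth becomes 2
  Position 8 ')': depth becomes 1
  Position 9 ')': depth becomes 0
Maximum depth reached: 3

3


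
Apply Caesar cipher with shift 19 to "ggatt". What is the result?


Caesar cipher: shift "ggatt" by 19
  'g' (pos 6) + 19 = pos 25 = 'z'
  'g' (pos 6) + 19 = pos 25 = 'z'
  'a' (pos 0) + 19 = pos 19 = 't'
  't' (pos 19) + 19 = pos 12 = 'm'
  't' (pos 19) + 19 = pos 12 = 'm'
Result: zztmm

zztmm


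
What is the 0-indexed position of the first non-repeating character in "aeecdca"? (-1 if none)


Input: aeecdca
Character frequencies:
  'a': 2
  'c': 2
  'd': 1
  'e': 2
Scanning left to right for freq == 1:
  Position 0 ('a'): freq=2, skip
  Position 1 ('e'): freq=2, skip
  Position 2 ('e'): freq=2, skip
  Position 3 ('c'): freq=2, skip
  Position 4 ('d'): unique! => answer = 4

4


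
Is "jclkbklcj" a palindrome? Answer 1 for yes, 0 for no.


Input: jclkbklcj
Reversed: jclkbklcj
  Compare pos 0 ('j') with pos 8 ('j'): match
  Compare pos 1 ('c') with pos 7 ('c'): match
  Compare pos 2 ('l') with pos 6 ('l'): match
  Compare pos 3 ('k') with pos 5 ('k'): match
Result: palindrome

1


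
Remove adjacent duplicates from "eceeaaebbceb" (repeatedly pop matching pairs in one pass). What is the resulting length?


Input: eceeaaebbceb
Stack-based adjacent duplicate removal:
  Read 'e': push. Stack: e
  Read 'c': push. Stack: ec
  Read 'e': push. Stack: ece
  Read 'e': matches stack top 'e' => pop. Stack: ec
  Read 'a': push. Stack: eca
  Read 'a': matches stack top 'a' => pop. Stack: ec
  Read 'e': push. Stack: ece
  Read 'b': push. Stack: eceb
  Read 'b': matches stack top 'b' => pop. Stack: ece
  Read 'c': push. Stack: ecec
  Read 'e': push. Stack: ecece
  Read 'b': push. Stack: ececeb
Final stack: "ececeb" (length 6)

6


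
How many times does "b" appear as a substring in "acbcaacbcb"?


Searching for "b" in "acbcaacbcb"
Scanning each position:
  Position 0: "a" => no
  Position 1: "c" => no
  Position 2: "b" => MATCH
  Position 3: "c" => no
  Position 4: "a" => no
  Position 5: "a" => no
  Position 6: "c" => no
  Position 7: "b" => MATCH
  Position 8: "c" => no
  Position 9: "b" => MATCH
Total occurrences: 3

3


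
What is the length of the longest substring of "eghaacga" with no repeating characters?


Input: "eghaacga"
Sliding window (track last position of each char):
  Position 0 ('e'): window [0,0] length 1 -- new best
  Position 1 ('g'): window [0,1] length 2 -- new best
  Position 2 ('h'): window [0,2] length 3 -- new best
  Position 3 ('a'): window [0,3] length 4 -- new best
  Position 4 ('a'): repeat (last at 3), move window start to 4
  Position 4 ('a'): window [4,4] length 1
  Position 5 ('c'): window [4,5] length 2
  Position 6 ('g'): window [4,6] length 3
  Position 7 ('a'): repeat (last at 4), move window start to 5
  Position 7 ('a'): window [5,7] length 3
Longest substring with no repeats: "egha" with length 4

4


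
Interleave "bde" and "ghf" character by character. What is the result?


Interleaving "bde" and "ghf":
  Position 0: 'b' from first, 'g' from second => "bg"
  Position 1: 'd' from first, 'h' from second => "dh"
  Position 2: 'e' from first, 'f' from second => "ef"
Result: bgdhef

bgdhef


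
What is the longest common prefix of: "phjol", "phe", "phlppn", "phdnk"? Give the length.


Words: phjol, phe, phlppn, phdnk
  Position 0: all 'p' => match
  Position 1: all 'h' => match
  Position 2: ('j', 'e', 'l', 'd') => mismatch, stop
LCP = "ph" (length 2)

2


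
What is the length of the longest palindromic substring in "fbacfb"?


Input: "fbacfb"
Checking substrings for palindromes:
  No multi-char palindromic substrings found
Longest palindromic substring: "f" with length 1

1


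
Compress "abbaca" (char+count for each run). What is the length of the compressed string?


Input: abbaca
Runs:
  'a' x 1 => "a1"
  'b' x 2 => "b2"
  'a' x 1 => "a1"
  'c' x 1 => "c1"
  'a' x 1 => "a1"
Compressed: "a1b2a1c1a1"
Compressed length: 10

10


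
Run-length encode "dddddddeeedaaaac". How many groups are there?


Input: dddddddeeedaaaac
Scanning for consecutive runs:
  Group 1: 'd' x 7 (positions 0-6)
  Group 2: 'e' x 3 (positions 7-9)
  Group 3: 'd' x 1 (positions 10-10)
  Group 4: 'a' x 4 (positions 11-14)
  Group 5: 'c' x 1 (positions 15-15)
Total groups: 5

5


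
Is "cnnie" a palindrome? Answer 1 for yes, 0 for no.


Input: cnnie
Reversed: einnc
  Compare pos 0 ('c') with pos 4 ('e'): MISMATCH
  Compare pos 1 ('n') with pos 3 ('i'): MISMATCH
Result: not a palindrome

0


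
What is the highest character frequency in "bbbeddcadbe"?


Input: bbbeddcadbe
Character counts:
  'a': 1
  'b': 4
  'c': 1
  'd': 3
  'e': 2
Maximum frequency: 4

4


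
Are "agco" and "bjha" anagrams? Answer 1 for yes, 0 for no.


Strings: "agco", "bjha"
Sorted first:  acgo
Sorted second: abhj
Differ at position 1: 'c' vs 'b' => not anagrams

0


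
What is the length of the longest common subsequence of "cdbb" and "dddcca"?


LCS of "cdbb" and "dddcca"
DP table:
           d    d    d    c    c    a
      0    0    0    0    0    0    0
  c   0    0    0    0    1    1    1
  d   0    1    1    1    1    1    1
  b   0    1    1    1    1    1    1
  b   0    1    1    1    1    1    1
LCS length = dp[4][6] = 1

1


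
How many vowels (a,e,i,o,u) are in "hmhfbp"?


Input: hmhfbp
Checking each character:
  'h' at position 0: consonant
  'm' at position 1: consonant
  'h' at position 2: consonant
  'f' at position 3: consonant
  'b' at position 4: consonant
  'p' at position 5: consonant
Total vowels: 0

0


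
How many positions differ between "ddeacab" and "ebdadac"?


Comparing "ddeacab" and "ebdadac" position by position:
  Position 0: 'd' vs 'e' => DIFFER
  Position 1: 'd' vs 'b' => DIFFER
  Position 2: 'e' vs 'd' => DIFFER
  Position 3: 'a' vs 'a' => same
  Position 4: 'c' vs 'd' => DIFFER
  Position 5: 'a' vs 'a' => same
  Position 6: 'b' vs 'c' => DIFFER
Positions that differ: 5

5


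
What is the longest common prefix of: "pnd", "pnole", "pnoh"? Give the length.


Words: pnd, pnole, pnoh
  Position 0: all 'p' => match
  Position 1: all 'n' => match
  Position 2: ('d', 'o', 'o') => mismatch, stop
LCP = "pn" (length 2)

2


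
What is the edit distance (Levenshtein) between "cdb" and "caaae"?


Computing edit distance: "cdb" -> "caaae"
DP table:
           c    a    a    a    e
      0    1    2    3    4    5
  c   1    0    1    2    3    4
  d   2    1    1    2    3    4
  b   3    2    2    2    3    4
Edit distance = dp[3][5] = 4

4


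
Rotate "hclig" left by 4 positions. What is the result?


Input: "hclig", rotate left by 4
First 4 characters: "hcli"
Remaining characters: "g"
Concatenate remaining + first: "g" + "hcli" = "ghcli"

ghcli


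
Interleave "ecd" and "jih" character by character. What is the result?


Interleaving "ecd" and "jih":
  Position 0: 'e' from first, 'j' from second => "ej"
  Position 1: 'c' from first, 'i' from second => "ci"
  Position 2: 'd' from first, 'h' from second => "dh"
Result: ejcidh

ejcidh


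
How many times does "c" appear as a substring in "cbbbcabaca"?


Searching for "c" in "cbbbcabaca"
Scanning each position:
  Position 0: "c" => MATCH
  Position 1: "b" => no
  Position 2: "b" => no
  Position 3: "b" => no
  Position 4: "c" => MATCH
  Position 5: "a" => no
  Position 6: "b" => no
  Position 7: "a" => no
  Position 8: "c" => MATCH
  Position 9: "a" => no
Total occurrences: 3

3


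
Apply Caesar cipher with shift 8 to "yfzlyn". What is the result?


Caesar cipher: shift "yfzlyn" by 8
  'y' (pos 24) + 8 = pos 6 = 'g'
  'f' (pos 5) + 8 = pos 13 = 'n'
  'z' (pos 25) + 8 = pos 7 = 'h'
  'l' (pos 11) + 8 = pos 19 = 't'
  'y' (pos 24) + 8 = pos 6 = 'g'
  'n' (pos 13) + 8 = pos 21 = 'v'
Result: gnhtgv

gnhtgv


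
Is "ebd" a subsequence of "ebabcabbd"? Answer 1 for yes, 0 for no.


Check if "ebd" is a subsequence of "ebabcabbd"
Greedy scan:
  Position 0 ('e'): matches sub[0] = 'e'
  Position 1 ('b'): matches sub[1] = 'b'
  Position 2 ('a'): no match needed
  Position 3 ('b'): no match needed
  Position 4 ('c'): no match needed
  Position 5 ('a'): no match needed
  Position 6 ('b'): no match needed
  Position 7 ('b'): no match needed
  Position 8 ('d'): matches sub[2] = 'd'
All 3 characters matched => is a subsequence

1


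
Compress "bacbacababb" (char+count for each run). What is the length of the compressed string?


Input: bacbacababb
Runs:
  'b' x 1 => "b1"
  'a' x 1 => "a1"
  'c' x 1 => "c1"
  'b' x 1 => "b1"
  'a' x 1 => "a1"
  'c' x 1 => "c1"
  'a' x 1 => "a1"
  'b' x 1 => "b1"
  'a' x 1 => "a1"
  'b' x 2 => "b2"
Compressed: "b1a1c1b1a1c1a1b1a1b2"
Compressed length: 20

20


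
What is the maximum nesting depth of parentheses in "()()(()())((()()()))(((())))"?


Input: "()()(()())((()()()))(((())))"
Tracking depth:
  Position 0 '(': depth becomes 1
  Position 1 ')': depth becomes 0
  Position 2 '(': depth becomes 1
  Position 3 ')': depth becomes 0
  Position 4 '(': depth becomes 1
  Position 5 '(': depth becomes 2
  Position 6 ')': depth becomes 1
  Position 7 '(': depth becomes 2
  Position 8 ')': depth becomes 1
  Position 9 ')': depth becomes 0
  Position 10 '(': depth becomes 1
  Position 11 '(': depth becomes 2
  Position 12 '(': depth becomes 3
  Position 13 ')': depth becomes 2
  Position 14 '(': depth becomes 3
  Position 15 ')': depth becomes 2
  Position 16 '(': depth becomes 3
  Position 17 ')': depth becomes 2
  Position 18 ')': depth becomes 1
  Position 19 ')': depth becomes 0
  Position 20 '(': depth becomes 1
  Position 21 '(': depth becomes 2
  Position 22 '(': depth becomes 3
  Position 23 '(': depth becomes 4
  Position 24 ')': depth becomes 3
  Position 25 ')': depth becomes 2
  Position 26 ')': depth becomes 1
  Position 27 ')': depth becomes 0
Maximum depth reached: 4

4


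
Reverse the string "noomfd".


Input: noomfd
Reading characters right to left:
  Position 5: 'd'
  Position 4: 'f'
  Position 3: 'm'
  Position 2: 'o'
  Position 1: 'o'
  Position 0: 'n'
Reversed: dfmoon

dfmoon


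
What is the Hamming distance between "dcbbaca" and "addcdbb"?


Comparing "dcbbaca" and "addcdbb" position by position:
  Position 0: 'd' vs 'a' => differ
  Position 1: 'c' vs 'd' => differ
  Position 2: 'b' vs 'd' => differ
  Position 3: 'b' vs 'c' => differ
  Position 4: 'a' vs 'd' => differ
  Position 5: 'c' vs 'b' => differ
  Position 6: 'a' vs 'b' => differ
Total differences (Hamming distance): 7

7


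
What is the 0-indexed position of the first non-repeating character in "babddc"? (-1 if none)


Input: babddc
Character frequencies:
  'a': 1
  'b': 2
  'c': 1
  'd': 2
Scanning left to right for freq == 1:
  Position 0 ('b'): freq=2, skip
  Position 1 ('a'): unique! => answer = 1

1


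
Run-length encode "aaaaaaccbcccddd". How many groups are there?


Input: aaaaaaccbcccddd
Scanning for consecutive runs:
  Group 1: 'a' x 6 (positions 0-5)
  Group 2: 'c' x 2 (positions 6-7)
  Group 3: 'b' x 1 (positions 8-8)
  Group 4: 'c' x 3 (positions 9-11)
  Group 5: 'd' x 3 (positions 12-14)
Total groups: 5

5


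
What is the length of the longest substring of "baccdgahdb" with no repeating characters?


Input: "baccdgahdb"
Sliding window (track last position of each char):
  Position 0 ('b'): window [0,0] length 1 -- new best
  Position 1 ('a'): window [0,1] length 2 -- new best
  Position 2 ('c'): window [0,2] length 3 -- new best
  Position 3 ('c'): repeat (last at 2), move window start to 3
  Position 3 ('c'): window [3,3] length 1
  Position 4 ('d'): window [3,4] length 2
  Position 5 ('g'): window [3,5] length 3
  Position 6 ('a'): window [3,6] length 4 -- new best
  Position 7 ('h'): window [3,7] length 5 -- new best
  Position 8 ('d'): repeat (last at 4), move window start to 5
  Position 8 ('d'): window [5,8] length 4
  Position 9 ('b'): window [5,9] length 5
Longest substring with no repeats: "cdgah" with length 5

5


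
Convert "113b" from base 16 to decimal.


Input: "113b" in base 16
Positional expansion:
  Digit '1' (value 1) x 16^3 = 4096
  Digit '1' (value 1) x 16^2 = 256
  Digit '3' (value 3) x 16^1 = 48
  Digit 'b' (value 11) x 16^0 = 11
Sum = 4411

4411
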